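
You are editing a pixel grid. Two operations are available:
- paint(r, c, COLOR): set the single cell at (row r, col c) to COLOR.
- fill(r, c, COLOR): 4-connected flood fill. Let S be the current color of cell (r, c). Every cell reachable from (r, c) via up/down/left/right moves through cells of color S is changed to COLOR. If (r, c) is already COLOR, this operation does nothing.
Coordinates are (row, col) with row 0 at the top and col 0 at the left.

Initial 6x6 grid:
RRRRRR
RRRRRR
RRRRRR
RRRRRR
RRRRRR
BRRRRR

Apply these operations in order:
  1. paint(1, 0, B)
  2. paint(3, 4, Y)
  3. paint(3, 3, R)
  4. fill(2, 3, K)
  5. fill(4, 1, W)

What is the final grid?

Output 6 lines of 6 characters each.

Answer: WWWWWW
BWWWWW
WWWWWW
WWWWYW
WWWWWW
BWWWWW

Derivation:
After op 1 paint(1,0,B):
RRRRRR
BRRRRR
RRRRRR
RRRRRR
RRRRRR
BRRRRR
After op 2 paint(3,4,Y):
RRRRRR
BRRRRR
RRRRRR
RRRRYR
RRRRRR
BRRRRR
After op 3 paint(3,3,R):
RRRRRR
BRRRRR
RRRRRR
RRRRYR
RRRRRR
BRRRRR
After op 4 fill(2,3,K) [33 cells changed]:
KKKKKK
BKKKKK
KKKKKK
KKKKYK
KKKKKK
BKKKKK
After op 5 fill(4,1,W) [33 cells changed]:
WWWWWW
BWWWWW
WWWWWW
WWWWYW
WWWWWW
BWWWWW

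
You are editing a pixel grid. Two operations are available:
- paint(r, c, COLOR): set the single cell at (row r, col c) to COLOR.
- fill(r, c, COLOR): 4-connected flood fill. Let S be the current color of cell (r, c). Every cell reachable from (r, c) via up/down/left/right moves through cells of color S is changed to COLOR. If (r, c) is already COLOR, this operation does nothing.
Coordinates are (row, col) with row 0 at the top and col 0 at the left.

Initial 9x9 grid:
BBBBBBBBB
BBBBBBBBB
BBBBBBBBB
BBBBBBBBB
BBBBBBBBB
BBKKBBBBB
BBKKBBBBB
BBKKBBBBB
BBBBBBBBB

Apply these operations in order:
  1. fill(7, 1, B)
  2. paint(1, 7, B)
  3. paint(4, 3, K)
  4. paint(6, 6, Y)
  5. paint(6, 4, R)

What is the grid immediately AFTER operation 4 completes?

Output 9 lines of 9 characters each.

After op 1 fill(7,1,B) [0 cells changed]:
BBBBBBBBB
BBBBBBBBB
BBBBBBBBB
BBBBBBBBB
BBBBBBBBB
BBKKBBBBB
BBKKBBBBB
BBKKBBBBB
BBBBBBBBB
After op 2 paint(1,7,B):
BBBBBBBBB
BBBBBBBBB
BBBBBBBBB
BBBBBBBBB
BBBBBBBBB
BBKKBBBBB
BBKKBBBBB
BBKKBBBBB
BBBBBBBBB
After op 3 paint(4,3,K):
BBBBBBBBB
BBBBBBBBB
BBBBBBBBB
BBBBBBBBB
BBBKBBBBB
BBKKBBBBB
BBKKBBBBB
BBKKBBBBB
BBBBBBBBB
After op 4 paint(6,6,Y):
BBBBBBBBB
BBBBBBBBB
BBBBBBBBB
BBBBBBBBB
BBBKBBBBB
BBKKBBBBB
BBKKBBYBB
BBKKBBBBB
BBBBBBBBB

Answer: BBBBBBBBB
BBBBBBBBB
BBBBBBBBB
BBBBBBBBB
BBBKBBBBB
BBKKBBBBB
BBKKBBYBB
BBKKBBBBB
BBBBBBBBB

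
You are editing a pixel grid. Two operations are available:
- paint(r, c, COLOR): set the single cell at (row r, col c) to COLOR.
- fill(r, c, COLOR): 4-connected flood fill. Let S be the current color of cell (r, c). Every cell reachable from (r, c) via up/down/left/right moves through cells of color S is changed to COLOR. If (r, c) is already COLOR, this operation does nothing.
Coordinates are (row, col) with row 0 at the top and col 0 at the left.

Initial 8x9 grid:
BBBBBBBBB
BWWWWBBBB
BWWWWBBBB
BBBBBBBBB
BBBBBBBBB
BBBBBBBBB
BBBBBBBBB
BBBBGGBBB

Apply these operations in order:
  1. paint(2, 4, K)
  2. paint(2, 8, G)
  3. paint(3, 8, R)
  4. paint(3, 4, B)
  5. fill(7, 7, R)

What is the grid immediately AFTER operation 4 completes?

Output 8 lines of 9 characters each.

After op 1 paint(2,4,K):
BBBBBBBBB
BWWWWBBBB
BWWWKBBBB
BBBBBBBBB
BBBBBBBBB
BBBBBBBBB
BBBBBBBBB
BBBBGGBBB
After op 2 paint(2,8,G):
BBBBBBBBB
BWWWWBBBB
BWWWKBBBG
BBBBBBBBB
BBBBBBBBB
BBBBBBBBB
BBBBBBBBB
BBBBGGBBB
After op 3 paint(3,8,R):
BBBBBBBBB
BWWWWBBBB
BWWWKBBBG
BBBBBBBBR
BBBBBBBBB
BBBBBBBBB
BBBBBBBBB
BBBBGGBBB
After op 4 paint(3,4,B):
BBBBBBBBB
BWWWWBBBB
BWWWKBBBG
BBBBBBBBR
BBBBBBBBB
BBBBBBBBB
BBBBBBBBB
BBBBGGBBB

Answer: BBBBBBBBB
BWWWWBBBB
BWWWKBBBG
BBBBBBBBR
BBBBBBBBB
BBBBBBBBB
BBBBBBBBB
BBBBGGBBB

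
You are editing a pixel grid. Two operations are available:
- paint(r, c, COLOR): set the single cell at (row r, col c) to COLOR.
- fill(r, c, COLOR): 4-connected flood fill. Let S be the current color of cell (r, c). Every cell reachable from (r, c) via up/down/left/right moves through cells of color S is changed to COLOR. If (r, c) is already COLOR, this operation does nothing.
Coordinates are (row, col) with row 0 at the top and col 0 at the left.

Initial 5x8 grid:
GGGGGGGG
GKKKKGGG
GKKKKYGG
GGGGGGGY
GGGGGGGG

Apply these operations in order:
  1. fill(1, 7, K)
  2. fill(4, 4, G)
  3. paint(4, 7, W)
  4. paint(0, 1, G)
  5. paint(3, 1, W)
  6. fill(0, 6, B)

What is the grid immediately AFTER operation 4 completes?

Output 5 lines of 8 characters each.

Answer: GGGGGGGG
GGGGGGGG
GGGGGYGG
GGGGGGGY
GGGGGGGW

Derivation:
After op 1 fill(1,7,K) [30 cells changed]:
KKKKKKKK
KKKKKKKK
KKKKKYKK
KKKKKKKY
KKKKKKKK
After op 2 fill(4,4,G) [38 cells changed]:
GGGGGGGG
GGGGGGGG
GGGGGYGG
GGGGGGGY
GGGGGGGG
After op 3 paint(4,7,W):
GGGGGGGG
GGGGGGGG
GGGGGYGG
GGGGGGGY
GGGGGGGW
After op 4 paint(0,1,G):
GGGGGGGG
GGGGGGGG
GGGGGYGG
GGGGGGGY
GGGGGGGW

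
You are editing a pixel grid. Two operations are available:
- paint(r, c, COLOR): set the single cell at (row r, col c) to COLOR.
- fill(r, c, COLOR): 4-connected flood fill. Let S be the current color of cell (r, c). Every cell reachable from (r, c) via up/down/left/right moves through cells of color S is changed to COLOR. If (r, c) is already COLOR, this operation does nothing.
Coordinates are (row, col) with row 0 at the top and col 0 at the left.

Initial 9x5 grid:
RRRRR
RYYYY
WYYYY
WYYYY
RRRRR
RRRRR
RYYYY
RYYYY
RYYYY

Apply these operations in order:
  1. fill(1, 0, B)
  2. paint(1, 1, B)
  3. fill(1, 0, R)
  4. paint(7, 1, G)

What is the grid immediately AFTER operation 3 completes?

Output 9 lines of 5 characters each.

Answer: RRRRR
RRYYY
WYYYY
WYYYY
RRRRR
RRRRR
RYYYY
RYYYY
RYYYY

Derivation:
After op 1 fill(1,0,B) [6 cells changed]:
BBBBB
BYYYY
WYYYY
WYYYY
RRRRR
RRRRR
RYYYY
RYYYY
RYYYY
After op 2 paint(1,1,B):
BBBBB
BBYYY
WYYYY
WYYYY
RRRRR
RRRRR
RYYYY
RYYYY
RYYYY
After op 3 fill(1,0,R) [7 cells changed]:
RRRRR
RRYYY
WYYYY
WYYYY
RRRRR
RRRRR
RYYYY
RYYYY
RYYYY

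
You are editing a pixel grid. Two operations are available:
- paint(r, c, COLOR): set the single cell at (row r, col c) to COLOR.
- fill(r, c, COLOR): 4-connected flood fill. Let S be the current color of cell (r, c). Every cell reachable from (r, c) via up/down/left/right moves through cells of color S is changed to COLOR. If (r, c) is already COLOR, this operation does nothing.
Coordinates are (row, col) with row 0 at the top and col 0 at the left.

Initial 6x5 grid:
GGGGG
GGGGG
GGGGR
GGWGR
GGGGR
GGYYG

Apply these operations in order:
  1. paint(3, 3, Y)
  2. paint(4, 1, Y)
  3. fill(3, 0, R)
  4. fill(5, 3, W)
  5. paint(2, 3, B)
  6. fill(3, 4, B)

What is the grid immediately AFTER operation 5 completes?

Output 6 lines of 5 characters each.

Answer: RRRRR
RRRRR
RRRBR
RRWYR
RYGGR
RRWWG

Derivation:
After op 1 paint(3,3,Y):
GGGGG
GGGGG
GGGGR
GGWYR
GGGGR
GGYYG
After op 2 paint(4,1,Y):
GGGGG
GGGGG
GGGGR
GGWYR
GYGGR
GGYYG
After op 3 fill(3,0,R) [19 cells changed]:
RRRRR
RRRRR
RRRRR
RRWYR
RYGGR
RRYYG
After op 4 fill(5,3,W) [2 cells changed]:
RRRRR
RRRRR
RRRRR
RRWYR
RYGGR
RRWWG
After op 5 paint(2,3,B):
RRRRR
RRRRR
RRRBR
RRWYR
RYGGR
RRWWG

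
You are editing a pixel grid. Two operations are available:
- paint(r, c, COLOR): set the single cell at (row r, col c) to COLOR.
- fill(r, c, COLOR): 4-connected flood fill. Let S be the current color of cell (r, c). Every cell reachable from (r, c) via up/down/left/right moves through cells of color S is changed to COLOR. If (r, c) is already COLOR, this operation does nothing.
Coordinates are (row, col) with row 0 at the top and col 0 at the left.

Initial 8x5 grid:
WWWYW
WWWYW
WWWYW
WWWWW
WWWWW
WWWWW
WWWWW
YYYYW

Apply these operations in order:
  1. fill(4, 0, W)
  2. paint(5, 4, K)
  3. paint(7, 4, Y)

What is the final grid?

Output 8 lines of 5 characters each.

Answer: WWWYW
WWWYW
WWWYW
WWWWW
WWWWW
WWWWK
WWWWW
YYYYY

Derivation:
After op 1 fill(4,0,W) [0 cells changed]:
WWWYW
WWWYW
WWWYW
WWWWW
WWWWW
WWWWW
WWWWW
YYYYW
After op 2 paint(5,4,K):
WWWYW
WWWYW
WWWYW
WWWWW
WWWWW
WWWWK
WWWWW
YYYYW
After op 3 paint(7,4,Y):
WWWYW
WWWYW
WWWYW
WWWWW
WWWWW
WWWWK
WWWWW
YYYYY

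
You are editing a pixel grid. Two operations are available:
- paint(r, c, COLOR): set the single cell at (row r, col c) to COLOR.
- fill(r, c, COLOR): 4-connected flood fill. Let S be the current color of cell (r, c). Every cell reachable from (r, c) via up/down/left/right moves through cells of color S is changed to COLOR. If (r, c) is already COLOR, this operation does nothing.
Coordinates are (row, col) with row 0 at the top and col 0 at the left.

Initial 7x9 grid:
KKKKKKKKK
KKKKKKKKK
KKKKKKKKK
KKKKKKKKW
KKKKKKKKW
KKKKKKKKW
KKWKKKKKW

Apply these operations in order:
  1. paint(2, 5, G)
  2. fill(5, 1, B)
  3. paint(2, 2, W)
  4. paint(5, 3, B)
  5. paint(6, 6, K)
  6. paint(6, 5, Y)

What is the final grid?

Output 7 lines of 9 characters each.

Answer: BBBBBBBBB
BBBBBBBBB
BBWBBGBBB
BBBBBBBBW
BBBBBBBBW
BBBBBBBBW
BBWBBYKBW

Derivation:
After op 1 paint(2,5,G):
KKKKKKKKK
KKKKKKKKK
KKKKKGKKK
KKKKKKKKW
KKKKKKKKW
KKKKKKKKW
KKWKKKKKW
After op 2 fill(5,1,B) [57 cells changed]:
BBBBBBBBB
BBBBBBBBB
BBBBBGBBB
BBBBBBBBW
BBBBBBBBW
BBBBBBBBW
BBWBBBBBW
After op 3 paint(2,2,W):
BBBBBBBBB
BBBBBBBBB
BBWBBGBBB
BBBBBBBBW
BBBBBBBBW
BBBBBBBBW
BBWBBBBBW
After op 4 paint(5,3,B):
BBBBBBBBB
BBBBBBBBB
BBWBBGBBB
BBBBBBBBW
BBBBBBBBW
BBBBBBBBW
BBWBBBBBW
After op 5 paint(6,6,K):
BBBBBBBBB
BBBBBBBBB
BBWBBGBBB
BBBBBBBBW
BBBBBBBBW
BBBBBBBBW
BBWBBBKBW
After op 6 paint(6,5,Y):
BBBBBBBBB
BBBBBBBBB
BBWBBGBBB
BBBBBBBBW
BBBBBBBBW
BBBBBBBBW
BBWBBYKBW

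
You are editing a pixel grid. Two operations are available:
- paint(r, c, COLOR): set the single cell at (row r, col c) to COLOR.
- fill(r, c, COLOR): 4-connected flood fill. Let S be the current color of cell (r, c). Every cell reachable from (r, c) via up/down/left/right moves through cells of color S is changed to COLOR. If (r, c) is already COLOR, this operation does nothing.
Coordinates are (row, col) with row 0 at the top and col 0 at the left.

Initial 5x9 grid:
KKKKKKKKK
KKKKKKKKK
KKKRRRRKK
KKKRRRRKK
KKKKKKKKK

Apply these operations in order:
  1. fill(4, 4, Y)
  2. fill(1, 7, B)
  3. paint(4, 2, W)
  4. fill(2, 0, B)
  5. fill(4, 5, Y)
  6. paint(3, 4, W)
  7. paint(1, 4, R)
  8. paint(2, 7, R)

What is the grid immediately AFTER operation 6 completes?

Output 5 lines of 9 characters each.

After op 1 fill(4,4,Y) [37 cells changed]:
YYYYYYYYY
YYYYYYYYY
YYYRRRRYY
YYYRRRRYY
YYYYYYYYY
After op 2 fill(1,7,B) [37 cells changed]:
BBBBBBBBB
BBBBBBBBB
BBBRRRRBB
BBBRRRRBB
BBBBBBBBB
After op 3 paint(4,2,W):
BBBBBBBBB
BBBBBBBBB
BBBRRRRBB
BBBRRRRBB
BBWBBBBBB
After op 4 fill(2,0,B) [0 cells changed]:
BBBBBBBBB
BBBBBBBBB
BBBRRRRBB
BBBRRRRBB
BBWBBBBBB
After op 5 fill(4,5,Y) [36 cells changed]:
YYYYYYYYY
YYYYYYYYY
YYYRRRRYY
YYYRRRRYY
YYWYYYYYY
After op 6 paint(3,4,W):
YYYYYYYYY
YYYYYYYYY
YYYRRRRYY
YYYRWRRYY
YYWYYYYYY

Answer: YYYYYYYYY
YYYYYYYYY
YYYRRRRYY
YYYRWRRYY
YYWYYYYYY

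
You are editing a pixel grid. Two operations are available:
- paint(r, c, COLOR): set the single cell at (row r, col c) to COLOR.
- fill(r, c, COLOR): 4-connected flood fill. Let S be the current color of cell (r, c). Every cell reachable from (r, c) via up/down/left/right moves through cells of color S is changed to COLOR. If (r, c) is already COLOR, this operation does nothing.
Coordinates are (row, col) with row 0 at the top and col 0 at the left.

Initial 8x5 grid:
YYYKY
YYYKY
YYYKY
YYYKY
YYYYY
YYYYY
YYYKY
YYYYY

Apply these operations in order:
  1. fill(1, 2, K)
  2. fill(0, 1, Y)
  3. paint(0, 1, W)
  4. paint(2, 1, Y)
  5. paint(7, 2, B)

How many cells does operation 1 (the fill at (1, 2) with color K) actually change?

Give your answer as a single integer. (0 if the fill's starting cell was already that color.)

After op 1 fill(1,2,K) [35 cells changed]:
KKKKK
KKKKK
KKKKK
KKKKK
KKKKK
KKKKK
KKKKK
KKKKK

Answer: 35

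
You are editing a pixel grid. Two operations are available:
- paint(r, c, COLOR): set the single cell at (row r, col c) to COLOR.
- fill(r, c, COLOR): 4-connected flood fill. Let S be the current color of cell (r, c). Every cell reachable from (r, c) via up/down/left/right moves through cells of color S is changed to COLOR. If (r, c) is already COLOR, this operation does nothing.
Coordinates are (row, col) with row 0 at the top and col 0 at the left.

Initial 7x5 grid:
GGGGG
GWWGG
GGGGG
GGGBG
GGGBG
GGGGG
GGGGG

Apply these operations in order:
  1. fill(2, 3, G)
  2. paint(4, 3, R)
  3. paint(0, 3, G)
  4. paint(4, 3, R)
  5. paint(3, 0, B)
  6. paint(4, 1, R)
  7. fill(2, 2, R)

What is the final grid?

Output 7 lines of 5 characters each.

Answer: RRRRR
RWWRR
RRRRR
BRRBR
RRRRR
RRRRR
RRRRR

Derivation:
After op 1 fill(2,3,G) [0 cells changed]:
GGGGG
GWWGG
GGGGG
GGGBG
GGGBG
GGGGG
GGGGG
After op 2 paint(4,3,R):
GGGGG
GWWGG
GGGGG
GGGBG
GGGRG
GGGGG
GGGGG
After op 3 paint(0,3,G):
GGGGG
GWWGG
GGGGG
GGGBG
GGGRG
GGGGG
GGGGG
After op 4 paint(4,3,R):
GGGGG
GWWGG
GGGGG
GGGBG
GGGRG
GGGGG
GGGGG
After op 5 paint(3,0,B):
GGGGG
GWWGG
GGGGG
BGGBG
GGGRG
GGGGG
GGGGG
After op 6 paint(4,1,R):
GGGGG
GWWGG
GGGGG
BGGBG
GRGRG
GGGGG
GGGGG
After op 7 fill(2,2,R) [29 cells changed]:
RRRRR
RWWRR
RRRRR
BRRBR
RRRRR
RRRRR
RRRRR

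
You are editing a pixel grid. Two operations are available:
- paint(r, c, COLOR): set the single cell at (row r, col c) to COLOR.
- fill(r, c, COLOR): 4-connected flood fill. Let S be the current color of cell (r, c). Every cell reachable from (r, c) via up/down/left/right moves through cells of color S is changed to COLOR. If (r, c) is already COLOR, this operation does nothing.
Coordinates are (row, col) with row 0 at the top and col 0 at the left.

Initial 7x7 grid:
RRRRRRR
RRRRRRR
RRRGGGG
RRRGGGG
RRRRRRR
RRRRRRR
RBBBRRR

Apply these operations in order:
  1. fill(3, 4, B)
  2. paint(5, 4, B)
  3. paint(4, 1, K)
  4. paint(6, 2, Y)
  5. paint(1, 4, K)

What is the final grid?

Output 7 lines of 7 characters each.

Answer: RRRRRRR
RRRRKRR
RRRBBBB
RRRBBBB
RKRRRRR
RRRRBRR
RBYBRRR

Derivation:
After op 1 fill(3,4,B) [8 cells changed]:
RRRRRRR
RRRRRRR
RRRBBBB
RRRBBBB
RRRRRRR
RRRRRRR
RBBBRRR
After op 2 paint(5,4,B):
RRRRRRR
RRRRRRR
RRRBBBB
RRRBBBB
RRRRRRR
RRRRBRR
RBBBRRR
After op 3 paint(4,1,K):
RRRRRRR
RRRRRRR
RRRBBBB
RRRBBBB
RKRRRRR
RRRRBRR
RBBBRRR
After op 4 paint(6,2,Y):
RRRRRRR
RRRRRRR
RRRBBBB
RRRBBBB
RKRRRRR
RRRRBRR
RBYBRRR
After op 5 paint(1,4,K):
RRRRRRR
RRRRKRR
RRRBBBB
RRRBBBB
RKRRRRR
RRRRBRR
RBYBRRR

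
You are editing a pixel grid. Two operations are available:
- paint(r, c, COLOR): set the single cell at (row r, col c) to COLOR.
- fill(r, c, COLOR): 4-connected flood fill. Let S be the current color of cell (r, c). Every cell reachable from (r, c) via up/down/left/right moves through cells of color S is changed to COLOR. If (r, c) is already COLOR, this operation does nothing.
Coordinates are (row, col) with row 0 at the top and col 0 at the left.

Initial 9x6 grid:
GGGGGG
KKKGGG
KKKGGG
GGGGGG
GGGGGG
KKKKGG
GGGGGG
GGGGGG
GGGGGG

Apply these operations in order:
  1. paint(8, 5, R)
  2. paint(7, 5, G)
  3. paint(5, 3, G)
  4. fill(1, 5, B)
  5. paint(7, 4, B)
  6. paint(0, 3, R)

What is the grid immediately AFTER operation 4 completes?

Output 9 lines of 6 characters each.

After op 1 paint(8,5,R):
GGGGGG
KKKGGG
KKKGGG
GGGGGG
GGGGGG
KKKKGG
GGGGGG
GGGGGG
GGGGGR
After op 2 paint(7,5,G):
GGGGGG
KKKGGG
KKKGGG
GGGGGG
GGGGGG
KKKKGG
GGGGGG
GGGGGG
GGGGGR
After op 3 paint(5,3,G):
GGGGGG
KKKGGG
KKKGGG
GGGGGG
GGGGGG
KKKGGG
GGGGGG
GGGGGG
GGGGGR
After op 4 fill(1,5,B) [44 cells changed]:
BBBBBB
KKKBBB
KKKBBB
BBBBBB
BBBBBB
KKKBBB
BBBBBB
BBBBBB
BBBBBR

Answer: BBBBBB
KKKBBB
KKKBBB
BBBBBB
BBBBBB
KKKBBB
BBBBBB
BBBBBB
BBBBBR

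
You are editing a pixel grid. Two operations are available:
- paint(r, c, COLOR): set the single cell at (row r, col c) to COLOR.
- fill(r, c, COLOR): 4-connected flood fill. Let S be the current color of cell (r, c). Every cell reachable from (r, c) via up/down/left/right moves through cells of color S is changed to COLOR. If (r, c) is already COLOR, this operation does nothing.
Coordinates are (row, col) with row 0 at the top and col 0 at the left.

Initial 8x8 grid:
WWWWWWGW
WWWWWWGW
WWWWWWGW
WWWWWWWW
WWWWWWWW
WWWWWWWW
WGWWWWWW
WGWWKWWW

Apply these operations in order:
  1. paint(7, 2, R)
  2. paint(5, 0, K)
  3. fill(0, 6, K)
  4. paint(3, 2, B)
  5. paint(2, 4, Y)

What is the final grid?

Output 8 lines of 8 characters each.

Answer: WWWWWWKW
WWWWWWKW
WWWWYWKW
WWBWWWWW
WWWWWWWW
KWWWWWWW
WGWWWWWW
WGRWKWWW

Derivation:
After op 1 paint(7,2,R):
WWWWWWGW
WWWWWWGW
WWWWWWGW
WWWWWWWW
WWWWWWWW
WWWWWWWW
WGWWWWWW
WGRWKWWW
After op 2 paint(5,0,K):
WWWWWWGW
WWWWWWGW
WWWWWWGW
WWWWWWWW
WWWWWWWW
KWWWWWWW
WGWWWWWW
WGRWKWWW
After op 3 fill(0,6,K) [3 cells changed]:
WWWWWWKW
WWWWWWKW
WWWWWWKW
WWWWWWWW
WWWWWWWW
KWWWWWWW
WGWWWWWW
WGRWKWWW
After op 4 paint(3,2,B):
WWWWWWKW
WWWWWWKW
WWWWWWKW
WWBWWWWW
WWWWWWWW
KWWWWWWW
WGWWWWWW
WGRWKWWW
After op 5 paint(2,4,Y):
WWWWWWKW
WWWWWWKW
WWWWYWKW
WWBWWWWW
WWWWWWWW
KWWWWWWW
WGWWWWWW
WGRWKWWW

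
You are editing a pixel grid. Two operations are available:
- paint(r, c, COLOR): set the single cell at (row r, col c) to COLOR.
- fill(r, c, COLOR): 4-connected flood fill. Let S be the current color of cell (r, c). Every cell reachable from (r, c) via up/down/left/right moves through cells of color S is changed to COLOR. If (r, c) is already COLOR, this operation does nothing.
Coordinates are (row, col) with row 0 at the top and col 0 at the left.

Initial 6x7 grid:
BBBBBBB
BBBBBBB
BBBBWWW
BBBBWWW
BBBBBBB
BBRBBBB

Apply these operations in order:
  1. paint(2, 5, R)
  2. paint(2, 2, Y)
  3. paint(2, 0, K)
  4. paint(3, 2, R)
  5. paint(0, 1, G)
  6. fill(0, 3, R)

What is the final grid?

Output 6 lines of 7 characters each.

Answer: RGRRRRR
RRRRRRR
KRYRWRW
RRRRWWW
RRRRRRR
RRRRRRR

Derivation:
After op 1 paint(2,5,R):
BBBBBBB
BBBBBBB
BBBBWRW
BBBBWWW
BBBBBBB
BBRBBBB
After op 2 paint(2,2,Y):
BBBBBBB
BBBBBBB
BBYBWRW
BBBBWWW
BBBBBBB
BBRBBBB
After op 3 paint(2,0,K):
BBBBBBB
BBBBBBB
KBYBWRW
BBBBWWW
BBBBBBB
BBRBBBB
After op 4 paint(3,2,R):
BBBBBBB
BBBBBBB
KBYBWRW
BBRBWWW
BBBBBBB
BBRBBBB
After op 5 paint(0,1,G):
BGBBBBB
BBBBBBB
KBYBWRW
BBRBWWW
BBBBBBB
BBRBBBB
After op 6 fill(0,3,R) [31 cells changed]:
RGRRRRR
RRRRRRR
KRYRWRW
RRRRWWW
RRRRRRR
RRRRRRR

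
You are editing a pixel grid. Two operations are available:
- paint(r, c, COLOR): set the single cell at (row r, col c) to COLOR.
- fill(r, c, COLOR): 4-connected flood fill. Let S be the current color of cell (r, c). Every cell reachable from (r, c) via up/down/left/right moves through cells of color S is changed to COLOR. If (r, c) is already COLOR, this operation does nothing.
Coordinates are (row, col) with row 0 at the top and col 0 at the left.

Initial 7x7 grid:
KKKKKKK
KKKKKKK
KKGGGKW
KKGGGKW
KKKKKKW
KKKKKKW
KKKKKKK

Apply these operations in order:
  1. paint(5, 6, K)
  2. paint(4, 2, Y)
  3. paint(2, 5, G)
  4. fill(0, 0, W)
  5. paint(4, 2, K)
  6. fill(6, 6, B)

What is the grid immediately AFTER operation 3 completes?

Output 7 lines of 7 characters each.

After op 1 paint(5,6,K):
KKKKKKK
KKKKKKK
KKGGGKW
KKGGGKW
KKKKKKW
KKKKKKK
KKKKKKK
After op 2 paint(4,2,Y):
KKKKKKK
KKKKKKK
KKGGGKW
KKGGGKW
KKYKKKW
KKKKKKK
KKKKKKK
After op 3 paint(2,5,G):
KKKKKKK
KKKKKKK
KKGGGGW
KKGGGKW
KKYKKKW
KKKKKKK
KKKKKKK

Answer: KKKKKKK
KKKKKKK
KKGGGGW
KKGGGKW
KKYKKKW
KKKKKKK
KKKKKKK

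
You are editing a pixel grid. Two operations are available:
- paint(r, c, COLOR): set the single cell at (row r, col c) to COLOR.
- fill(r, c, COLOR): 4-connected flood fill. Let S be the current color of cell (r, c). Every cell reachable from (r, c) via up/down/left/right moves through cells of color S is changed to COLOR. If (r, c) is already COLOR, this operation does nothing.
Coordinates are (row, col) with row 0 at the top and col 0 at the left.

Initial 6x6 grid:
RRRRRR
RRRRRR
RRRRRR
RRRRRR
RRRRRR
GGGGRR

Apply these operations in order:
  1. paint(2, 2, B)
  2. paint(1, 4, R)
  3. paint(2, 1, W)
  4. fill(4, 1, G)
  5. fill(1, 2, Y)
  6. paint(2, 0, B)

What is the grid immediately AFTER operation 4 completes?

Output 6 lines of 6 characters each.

Answer: GGGGGG
GGGGGG
GWBGGG
GGGGGG
GGGGGG
GGGGGG

Derivation:
After op 1 paint(2,2,B):
RRRRRR
RRRRRR
RRBRRR
RRRRRR
RRRRRR
GGGGRR
After op 2 paint(1,4,R):
RRRRRR
RRRRRR
RRBRRR
RRRRRR
RRRRRR
GGGGRR
After op 3 paint(2,1,W):
RRRRRR
RRRRRR
RWBRRR
RRRRRR
RRRRRR
GGGGRR
After op 4 fill(4,1,G) [30 cells changed]:
GGGGGG
GGGGGG
GWBGGG
GGGGGG
GGGGGG
GGGGGG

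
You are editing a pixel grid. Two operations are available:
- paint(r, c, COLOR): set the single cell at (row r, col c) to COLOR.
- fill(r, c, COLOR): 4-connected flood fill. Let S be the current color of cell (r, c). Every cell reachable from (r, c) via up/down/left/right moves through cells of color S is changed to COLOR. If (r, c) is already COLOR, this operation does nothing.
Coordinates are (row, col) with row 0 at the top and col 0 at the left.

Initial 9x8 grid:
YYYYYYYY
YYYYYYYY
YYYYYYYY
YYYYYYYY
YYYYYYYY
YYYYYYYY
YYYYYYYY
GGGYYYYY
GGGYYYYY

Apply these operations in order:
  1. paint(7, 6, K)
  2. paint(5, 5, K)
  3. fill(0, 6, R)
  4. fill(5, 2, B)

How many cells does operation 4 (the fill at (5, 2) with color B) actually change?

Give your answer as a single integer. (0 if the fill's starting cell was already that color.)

Answer: 64

Derivation:
After op 1 paint(7,6,K):
YYYYYYYY
YYYYYYYY
YYYYYYYY
YYYYYYYY
YYYYYYYY
YYYYYYYY
YYYYYYYY
GGGYYYKY
GGGYYYYY
After op 2 paint(5,5,K):
YYYYYYYY
YYYYYYYY
YYYYYYYY
YYYYYYYY
YYYYYYYY
YYYYYKYY
YYYYYYYY
GGGYYYKY
GGGYYYYY
After op 3 fill(0,6,R) [64 cells changed]:
RRRRRRRR
RRRRRRRR
RRRRRRRR
RRRRRRRR
RRRRRRRR
RRRRRKRR
RRRRRRRR
GGGRRRKR
GGGRRRRR
After op 4 fill(5,2,B) [64 cells changed]:
BBBBBBBB
BBBBBBBB
BBBBBBBB
BBBBBBBB
BBBBBBBB
BBBBBKBB
BBBBBBBB
GGGBBBKB
GGGBBBBB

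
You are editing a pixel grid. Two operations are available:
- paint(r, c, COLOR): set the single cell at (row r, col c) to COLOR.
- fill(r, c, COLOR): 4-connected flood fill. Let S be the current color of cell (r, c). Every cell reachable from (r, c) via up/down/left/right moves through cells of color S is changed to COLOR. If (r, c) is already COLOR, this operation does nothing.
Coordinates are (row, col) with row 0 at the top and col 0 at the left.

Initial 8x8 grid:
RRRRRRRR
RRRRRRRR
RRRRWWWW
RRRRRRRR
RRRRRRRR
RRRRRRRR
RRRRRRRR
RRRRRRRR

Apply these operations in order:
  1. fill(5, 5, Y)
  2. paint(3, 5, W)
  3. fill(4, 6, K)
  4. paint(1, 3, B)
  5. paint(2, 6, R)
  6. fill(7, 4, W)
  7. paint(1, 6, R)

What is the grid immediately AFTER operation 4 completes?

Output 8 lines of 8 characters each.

Answer: KKKKKKKK
KKKBKKKK
KKKKWWWW
KKKKKWKK
KKKKKKKK
KKKKKKKK
KKKKKKKK
KKKKKKKK

Derivation:
After op 1 fill(5,5,Y) [60 cells changed]:
YYYYYYYY
YYYYYYYY
YYYYWWWW
YYYYYYYY
YYYYYYYY
YYYYYYYY
YYYYYYYY
YYYYYYYY
After op 2 paint(3,5,W):
YYYYYYYY
YYYYYYYY
YYYYWWWW
YYYYYWYY
YYYYYYYY
YYYYYYYY
YYYYYYYY
YYYYYYYY
After op 3 fill(4,6,K) [59 cells changed]:
KKKKKKKK
KKKKKKKK
KKKKWWWW
KKKKKWKK
KKKKKKKK
KKKKKKKK
KKKKKKKK
KKKKKKKK
After op 4 paint(1,3,B):
KKKKKKKK
KKKBKKKK
KKKKWWWW
KKKKKWKK
KKKKKKKK
KKKKKKKK
KKKKKKKK
KKKKKKKK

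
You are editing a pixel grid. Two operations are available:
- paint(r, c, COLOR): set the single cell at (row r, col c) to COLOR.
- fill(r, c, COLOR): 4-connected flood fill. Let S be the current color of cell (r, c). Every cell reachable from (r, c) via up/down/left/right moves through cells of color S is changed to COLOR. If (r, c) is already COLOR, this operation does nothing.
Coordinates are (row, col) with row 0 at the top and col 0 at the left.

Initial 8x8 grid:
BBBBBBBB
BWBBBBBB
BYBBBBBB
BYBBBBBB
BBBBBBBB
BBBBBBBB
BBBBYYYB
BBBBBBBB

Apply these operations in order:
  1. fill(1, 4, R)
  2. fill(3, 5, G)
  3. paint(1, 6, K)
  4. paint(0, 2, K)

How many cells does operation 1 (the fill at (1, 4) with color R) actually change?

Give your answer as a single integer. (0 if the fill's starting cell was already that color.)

Answer: 58

Derivation:
After op 1 fill(1,4,R) [58 cells changed]:
RRRRRRRR
RWRRRRRR
RYRRRRRR
RYRRRRRR
RRRRRRRR
RRRRRRRR
RRRRYYYR
RRRRRRRR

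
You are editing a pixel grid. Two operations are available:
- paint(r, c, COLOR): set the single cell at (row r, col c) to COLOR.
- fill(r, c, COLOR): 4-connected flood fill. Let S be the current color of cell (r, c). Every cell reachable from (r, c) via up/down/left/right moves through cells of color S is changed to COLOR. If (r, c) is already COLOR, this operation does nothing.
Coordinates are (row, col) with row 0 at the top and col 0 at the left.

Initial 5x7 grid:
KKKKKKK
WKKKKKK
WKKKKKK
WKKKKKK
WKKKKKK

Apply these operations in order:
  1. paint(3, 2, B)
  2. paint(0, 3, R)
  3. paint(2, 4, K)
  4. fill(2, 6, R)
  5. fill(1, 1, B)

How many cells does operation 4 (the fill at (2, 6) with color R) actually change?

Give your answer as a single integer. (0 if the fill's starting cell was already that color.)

After op 1 paint(3,2,B):
KKKKKKK
WKKKKKK
WKKKKKK
WKBKKKK
WKKKKKK
After op 2 paint(0,3,R):
KKKRKKK
WKKKKKK
WKKKKKK
WKBKKKK
WKKKKKK
After op 3 paint(2,4,K):
KKKRKKK
WKKKKKK
WKKKKKK
WKBKKKK
WKKKKKK
After op 4 fill(2,6,R) [29 cells changed]:
RRRRRRR
WRRRRRR
WRRRRRR
WRBRRRR
WRRRRRR

Answer: 29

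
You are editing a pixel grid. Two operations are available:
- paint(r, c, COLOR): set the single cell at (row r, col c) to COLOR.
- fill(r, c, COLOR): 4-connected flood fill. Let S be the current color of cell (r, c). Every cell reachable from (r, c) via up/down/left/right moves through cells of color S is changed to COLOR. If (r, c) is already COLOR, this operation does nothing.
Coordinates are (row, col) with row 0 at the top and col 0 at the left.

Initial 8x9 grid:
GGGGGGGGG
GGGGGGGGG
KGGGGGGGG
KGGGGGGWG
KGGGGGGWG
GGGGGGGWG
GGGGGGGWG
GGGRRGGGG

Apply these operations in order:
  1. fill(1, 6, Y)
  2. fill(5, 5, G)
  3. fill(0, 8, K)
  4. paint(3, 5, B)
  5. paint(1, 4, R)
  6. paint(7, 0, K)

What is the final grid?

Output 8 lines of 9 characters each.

After op 1 fill(1,6,Y) [63 cells changed]:
YYYYYYYYY
YYYYYYYYY
KYYYYYYYY
KYYYYYYWY
KYYYYYYWY
YYYYYYYWY
YYYYYYYWY
YYYRRYYYY
After op 2 fill(5,5,G) [63 cells changed]:
GGGGGGGGG
GGGGGGGGG
KGGGGGGGG
KGGGGGGWG
KGGGGGGWG
GGGGGGGWG
GGGGGGGWG
GGGRRGGGG
After op 3 fill(0,8,K) [63 cells changed]:
KKKKKKKKK
KKKKKKKKK
KKKKKKKKK
KKKKKKKWK
KKKKKKKWK
KKKKKKKWK
KKKKKKKWK
KKKRRKKKK
After op 4 paint(3,5,B):
KKKKKKKKK
KKKKKKKKK
KKKKKKKKK
KKKKKBKWK
KKKKKKKWK
KKKKKKKWK
KKKKKKKWK
KKKRRKKKK
After op 5 paint(1,4,R):
KKKKKKKKK
KKKKRKKKK
KKKKKKKKK
KKKKKBKWK
KKKKKKKWK
KKKKKKKWK
KKKKKKKWK
KKKRRKKKK
After op 6 paint(7,0,K):
KKKKKKKKK
KKKKRKKKK
KKKKKKKKK
KKKKKBKWK
KKKKKKKWK
KKKKKKKWK
KKKKKKKWK
KKKRRKKKK

Answer: KKKKKKKKK
KKKKRKKKK
KKKKKKKKK
KKKKKBKWK
KKKKKKKWK
KKKKKKKWK
KKKKKKKWK
KKKRRKKKK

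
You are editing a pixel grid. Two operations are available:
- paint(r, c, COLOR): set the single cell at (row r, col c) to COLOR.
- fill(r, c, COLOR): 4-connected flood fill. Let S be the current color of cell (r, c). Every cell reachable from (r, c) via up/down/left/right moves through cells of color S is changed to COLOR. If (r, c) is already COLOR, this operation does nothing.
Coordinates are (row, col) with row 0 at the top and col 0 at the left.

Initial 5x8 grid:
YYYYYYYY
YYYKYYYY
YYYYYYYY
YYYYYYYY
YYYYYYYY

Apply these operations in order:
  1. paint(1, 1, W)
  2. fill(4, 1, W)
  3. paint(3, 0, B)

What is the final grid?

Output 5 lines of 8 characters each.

After op 1 paint(1,1,W):
YYYYYYYY
YWYKYYYY
YYYYYYYY
YYYYYYYY
YYYYYYYY
After op 2 fill(4,1,W) [38 cells changed]:
WWWWWWWW
WWWKWWWW
WWWWWWWW
WWWWWWWW
WWWWWWWW
After op 3 paint(3,0,B):
WWWWWWWW
WWWKWWWW
WWWWWWWW
BWWWWWWW
WWWWWWWW

Answer: WWWWWWWW
WWWKWWWW
WWWWWWWW
BWWWWWWW
WWWWWWWW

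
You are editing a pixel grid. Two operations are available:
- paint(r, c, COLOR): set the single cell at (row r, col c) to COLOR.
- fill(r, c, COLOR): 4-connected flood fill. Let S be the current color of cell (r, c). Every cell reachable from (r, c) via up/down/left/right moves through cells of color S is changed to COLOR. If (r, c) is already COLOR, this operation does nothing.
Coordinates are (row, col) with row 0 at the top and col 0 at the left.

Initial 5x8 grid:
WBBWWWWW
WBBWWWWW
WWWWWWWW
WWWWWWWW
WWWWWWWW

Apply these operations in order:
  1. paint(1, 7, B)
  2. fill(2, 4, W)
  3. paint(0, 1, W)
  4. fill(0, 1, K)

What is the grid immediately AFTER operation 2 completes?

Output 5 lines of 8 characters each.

Answer: WBBWWWWW
WBBWWWWB
WWWWWWWW
WWWWWWWW
WWWWWWWW

Derivation:
After op 1 paint(1,7,B):
WBBWWWWW
WBBWWWWB
WWWWWWWW
WWWWWWWW
WWWWWWWW
After op 2 fill(2,4,W) [0 cells changed]:
WBBWWWWW
WBBWWWWB
WWWWWWWW
WWWWWWWW
WWWWWWWW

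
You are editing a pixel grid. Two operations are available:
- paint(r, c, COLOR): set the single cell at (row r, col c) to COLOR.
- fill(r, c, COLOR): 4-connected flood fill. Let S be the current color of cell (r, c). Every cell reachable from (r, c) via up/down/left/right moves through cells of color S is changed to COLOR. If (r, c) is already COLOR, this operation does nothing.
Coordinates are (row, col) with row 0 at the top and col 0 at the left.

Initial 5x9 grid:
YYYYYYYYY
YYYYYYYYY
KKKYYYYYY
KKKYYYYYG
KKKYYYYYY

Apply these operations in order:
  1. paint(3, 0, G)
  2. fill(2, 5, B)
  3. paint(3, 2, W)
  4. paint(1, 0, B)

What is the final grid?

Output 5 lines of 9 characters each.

Answer: BBBBBBBBB
BBBBBBBBB
KKKBBBBBB
GKWBBBBBG
KKKBBBBBB

Derivation:
After op 1 paint(3,0,G):
YYYYYYYYY
YYYYYYYYY
KKKYYYYYY
GKKYYYYYG
KKKYYYYYY
After op 2 fill(2,5,B) [35 cells changed]:
BBBBBBBBB
BBBBBBBBB
KKKBBBBBB
GKKBBBBBG
KKKBBBBBB
After op 3 paint(3,2,W):
BBBBBBBBB
BBBBBBBBB
KKKBBBBBB
GKWBBBBBG
KKKBBBBBB
After op 4 paint(1,0,B):
BBBBBBBBB
BBBBBBBBB
KKKBBBBBB
GKWBBBBBG
KKKBBBBBB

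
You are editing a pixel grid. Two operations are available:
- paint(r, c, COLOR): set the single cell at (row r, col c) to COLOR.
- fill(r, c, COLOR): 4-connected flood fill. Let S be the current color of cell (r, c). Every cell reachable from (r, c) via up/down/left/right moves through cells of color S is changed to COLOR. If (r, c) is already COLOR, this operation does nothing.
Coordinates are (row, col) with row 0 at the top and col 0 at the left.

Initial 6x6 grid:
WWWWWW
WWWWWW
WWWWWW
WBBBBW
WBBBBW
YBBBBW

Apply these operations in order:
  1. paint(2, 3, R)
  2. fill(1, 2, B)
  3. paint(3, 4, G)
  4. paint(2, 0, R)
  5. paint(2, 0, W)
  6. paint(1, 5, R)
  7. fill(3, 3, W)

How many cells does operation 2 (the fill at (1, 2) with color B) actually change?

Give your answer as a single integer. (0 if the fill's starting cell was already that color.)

Answer: 22

Derivation:
After op 1 paint(2,3,R):
WWWWWW
WWWWWW
WWWRWW
WBBBBW
WBBBBW
YBBBBW
After op 2 fill(1,2,B) [22 cells changed]:
BBBBBB
BBBBBB
BBBRBB
BBBBBB
BBBBBB
YBBBBB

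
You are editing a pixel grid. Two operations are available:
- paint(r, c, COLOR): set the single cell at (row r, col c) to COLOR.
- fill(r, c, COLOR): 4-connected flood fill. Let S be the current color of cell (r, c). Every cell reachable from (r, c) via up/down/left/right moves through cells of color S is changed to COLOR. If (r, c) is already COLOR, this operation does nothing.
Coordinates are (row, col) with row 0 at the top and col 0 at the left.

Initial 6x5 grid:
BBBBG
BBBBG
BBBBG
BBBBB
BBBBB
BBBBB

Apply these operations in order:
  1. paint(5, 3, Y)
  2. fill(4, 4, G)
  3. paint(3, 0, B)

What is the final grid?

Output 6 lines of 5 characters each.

After op 1 paint(5,3,Y):
BBBBG
BBBBG
BBBBG
BBBBB
BBBBB
BBBYB
After op 2 fill(4,4,G) [26 cells changed]:
GGGGG
GGGGG
GGGGG
GGGGG
GGGGG
GGGYG
After op 3 paint(3,0,B):
GGGGG
GGGGG
GGGGG
BGGGG
GGGGG
GGGYG

Answer: GGGGG
GGGGG
GGGGG
BGGGG
GGGGG
GGGYG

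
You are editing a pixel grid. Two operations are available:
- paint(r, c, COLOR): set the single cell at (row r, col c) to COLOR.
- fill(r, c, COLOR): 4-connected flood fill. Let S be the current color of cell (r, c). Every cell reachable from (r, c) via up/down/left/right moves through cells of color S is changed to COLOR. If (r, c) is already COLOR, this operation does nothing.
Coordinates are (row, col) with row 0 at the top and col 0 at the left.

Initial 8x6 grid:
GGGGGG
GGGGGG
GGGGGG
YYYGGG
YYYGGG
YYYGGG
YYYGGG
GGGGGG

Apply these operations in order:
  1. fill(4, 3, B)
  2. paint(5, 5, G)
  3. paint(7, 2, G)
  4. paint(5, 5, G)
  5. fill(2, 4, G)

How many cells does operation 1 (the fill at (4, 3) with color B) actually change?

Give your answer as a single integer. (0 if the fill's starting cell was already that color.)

Answer: 36

Derivation:
After op 1 fill(4,3,B) [36 cells changed]:
BBBBBB
BBBBBB
BBBBBB
YYYBBB
YYYBBB
YYYBBB
YYYBBB
BBBBBB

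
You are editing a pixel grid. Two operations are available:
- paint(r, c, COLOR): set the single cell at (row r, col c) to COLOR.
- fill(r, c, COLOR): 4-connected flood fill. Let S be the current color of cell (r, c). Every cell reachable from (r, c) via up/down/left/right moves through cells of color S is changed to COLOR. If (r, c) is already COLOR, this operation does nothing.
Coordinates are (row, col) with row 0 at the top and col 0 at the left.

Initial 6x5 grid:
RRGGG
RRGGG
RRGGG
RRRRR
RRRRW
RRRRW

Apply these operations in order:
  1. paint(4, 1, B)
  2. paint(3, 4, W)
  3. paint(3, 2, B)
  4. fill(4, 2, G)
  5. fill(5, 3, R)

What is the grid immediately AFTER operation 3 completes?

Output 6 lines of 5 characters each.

After op 1 paint(4,1,B):
RRGGG
RRGGG
RRGGG
RRRRR
RBRRW
RRRRW
After op 2 paint(3,4,W):
RRGGG
RRGGG
RRGGG
RRRRW
RBRRW
RRRRW
After op 3 paint(3,2,B):
RRGGG
RRGGG
RRGGG
RRBRW
RBRRW
RRRRW

Answer: RRGGG
RRGGG
RRGGG
RRBRW
RBRRW
RRRRW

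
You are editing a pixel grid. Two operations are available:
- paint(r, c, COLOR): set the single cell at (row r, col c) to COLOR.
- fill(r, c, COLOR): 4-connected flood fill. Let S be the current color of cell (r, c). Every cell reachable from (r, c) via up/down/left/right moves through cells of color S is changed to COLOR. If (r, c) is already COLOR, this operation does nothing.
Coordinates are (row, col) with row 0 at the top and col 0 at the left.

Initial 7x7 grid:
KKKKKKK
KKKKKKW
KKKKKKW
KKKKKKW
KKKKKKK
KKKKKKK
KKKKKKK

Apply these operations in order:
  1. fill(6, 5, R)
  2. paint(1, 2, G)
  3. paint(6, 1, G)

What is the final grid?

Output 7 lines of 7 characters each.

Answer: RRRRRRR
RRGRRRW
RRRRRRW
RRRRRRW
RRRRRRR
RRRRRRR
RGRRRRR

Derivation:
After op 1 fill(6,5,R) [46 cells changed]:
RRRRRRR
RRRRRRW
RRRRRRW
RRRRRRW
RRRRRRR
RRRRRRR
RRRRRRR
After op 2 paint(1,2,G):
RRRRRRR
RRGRRRW
RRRRRRW
RRRRRRW
RRRRRRR
RRRRRRR
RRRRRRR
After op 3 paint(6,1,G):
RRRRRRR
RRGRRRW
RRRRRRW
RRRRRRW
RRRRRRR
RRRRRRR
RGRRRRR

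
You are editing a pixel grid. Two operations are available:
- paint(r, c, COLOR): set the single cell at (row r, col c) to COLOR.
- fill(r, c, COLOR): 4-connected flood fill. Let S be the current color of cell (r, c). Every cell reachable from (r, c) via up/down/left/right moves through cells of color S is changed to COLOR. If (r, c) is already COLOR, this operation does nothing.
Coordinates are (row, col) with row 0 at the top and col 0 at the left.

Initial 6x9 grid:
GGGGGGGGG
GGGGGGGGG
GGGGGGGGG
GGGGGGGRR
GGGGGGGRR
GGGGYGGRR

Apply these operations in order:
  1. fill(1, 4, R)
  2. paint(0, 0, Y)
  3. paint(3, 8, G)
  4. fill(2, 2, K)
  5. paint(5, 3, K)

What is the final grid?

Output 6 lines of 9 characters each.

Answer: YKKKKKKKK
KKKKKKKKK
KKKKKKKKK
KKKKKKKKG
KKKKKKKKK
KKKKYKKKK

Derivation:
After op 1 fill(1,4,R) [47 cells changed]:
RRRRRRRRR
RRRRRRRRR
RRRRRRRRR
RRRRRRRRR
RRRRRRRRR
RRRRYRRRR
After op 2 paint(0,0,Y):
YRRRRRRRR
RRRRRRRRR
RRRRRRRRR
RRRRRRRRR
RRRRRRRRR
RRRRYRRRR
After op 3 paint(3,8,G):
YRRRRRRRR
RRRRRRRRR
RRRRRRRRR
RRRRRRRRG
RRRRRRRRR
RRRRYRRRR
After op 4 fill(2,2,K) [51 cells changed]:
YKKKKKKKK
KKKKKKKKK
KKKKKKKKK
KKKKKKKKG
KKKKKKKKK
KKKKYKKKK
After op 5 paint(5,3,K):
YKKKKKKKK
KKKKKKKKK
KKKKKKKKK
KKKKKKKKG
KKKKKKKKK
KKKKYKKKK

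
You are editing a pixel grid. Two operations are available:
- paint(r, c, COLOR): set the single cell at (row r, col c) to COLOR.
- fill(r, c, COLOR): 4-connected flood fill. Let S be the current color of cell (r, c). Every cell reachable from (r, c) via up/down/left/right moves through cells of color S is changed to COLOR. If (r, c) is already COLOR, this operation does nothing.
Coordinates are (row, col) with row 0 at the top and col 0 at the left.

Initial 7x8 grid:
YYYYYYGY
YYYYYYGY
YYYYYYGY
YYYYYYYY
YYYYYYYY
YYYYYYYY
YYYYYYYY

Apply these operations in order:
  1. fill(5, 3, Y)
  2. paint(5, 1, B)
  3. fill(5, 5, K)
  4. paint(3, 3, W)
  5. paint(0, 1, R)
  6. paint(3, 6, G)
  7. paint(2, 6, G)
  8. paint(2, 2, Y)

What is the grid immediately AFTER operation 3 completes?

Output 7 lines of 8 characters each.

After op 1 fill(5,3,Y) [0 cells changed]:
YYYYYYGY
YYYYYYGY
YYYYYYGY
YYYYYYYY
YYYYYYYY
YYYYYYYY
YYYYYYYY
After op 2 paint(5,1,B):
YYYYYYGY
YYYYYYGY
YYYYYYGY
YYYYYYYY
YYYYYYYY
YBYYYYYY
YYYYYYYY
After op 3 fill(5,5,K) [52 cells changed]:
KKKKKKGK
KKKKKKGK
KKKKKKGK
KKKKKKKK
KKKKKKKK
KBKKKKKK
KKKKKKKK

Answer: KKKKKKGK
KKKKKKGK
KKKKKKGK
KKKKKKKK
KKKKKKKK
KBKKKKKK
KKKKKKKK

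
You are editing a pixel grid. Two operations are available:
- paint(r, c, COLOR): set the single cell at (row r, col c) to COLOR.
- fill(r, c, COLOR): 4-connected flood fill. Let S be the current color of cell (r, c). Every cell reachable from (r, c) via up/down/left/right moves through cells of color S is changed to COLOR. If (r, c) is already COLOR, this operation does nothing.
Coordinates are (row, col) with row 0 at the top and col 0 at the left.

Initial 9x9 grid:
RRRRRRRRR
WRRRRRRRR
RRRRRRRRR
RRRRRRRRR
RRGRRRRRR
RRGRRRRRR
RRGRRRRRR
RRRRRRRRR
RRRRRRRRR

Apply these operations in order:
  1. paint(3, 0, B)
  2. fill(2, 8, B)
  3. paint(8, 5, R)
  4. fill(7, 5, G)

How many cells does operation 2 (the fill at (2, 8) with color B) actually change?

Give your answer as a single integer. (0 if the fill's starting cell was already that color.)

Answer: 76

Derivation:
After op 1 paint(3,0,B):
RRRRRRRRR
WRRRRRRRR
RRRRRRRRR
BRRRRRRRR
RRGRRRRRR
RRGRRRRRR
RRGRRRRRR
RRRRRRRRR
RRRRRRRRR
After op 2 fill(2,8,B) [76 cells changed]:
BBBBBBBBB
WBBBBBBBB
BBBBBBBBB
BBBBBBBBB
BBGBBBBBB
BBGBBBBBB
BBGBBBBBB
BBBBBBBBB
BBBBBBBBB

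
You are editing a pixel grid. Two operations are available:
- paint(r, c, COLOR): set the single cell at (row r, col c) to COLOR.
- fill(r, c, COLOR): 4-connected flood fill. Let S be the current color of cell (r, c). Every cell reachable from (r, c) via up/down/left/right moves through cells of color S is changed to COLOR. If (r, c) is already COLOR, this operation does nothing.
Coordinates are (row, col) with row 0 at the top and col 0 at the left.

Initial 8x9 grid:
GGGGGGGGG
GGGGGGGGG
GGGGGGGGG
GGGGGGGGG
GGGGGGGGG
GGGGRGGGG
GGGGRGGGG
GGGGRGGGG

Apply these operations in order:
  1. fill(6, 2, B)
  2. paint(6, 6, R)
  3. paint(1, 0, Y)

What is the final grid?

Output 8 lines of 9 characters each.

Answer: BBBBBBBBB
YBBBBBBBB
BBBBBBBBB
BBBBBBBBB
BBBBBBBBB
BBBBRBBBB
BBBBRBRBB
BBBBRBBBB

Derivation:
After op 1 fill(6,2,B) [69 cells changed]:
BBBBBBBBB
BBBBBBBBB
BBBBBBBBB
BBBBBBBBB
BBBBBBBBB
BBBBRBBBB
BBBBRBBBB
BBBBRBBBB
After op 2 paint(6,6,R):
BBBBBBBBB
BBBBBBBBB
BBBBBBBBB
BBBBBBBBB
BBBBBBBBB
BBBBRBBBB
BBBBRBRBB
BBBBRBBBB
After op 3 paint(1,0,Y):
BBBBBBBBB
YBBBBBBBB
BBBBBBBBB
BBBBBBBBB
BBBBBBBBB
BBBBRBBBB
BBBBRBRBB
BBBBRBBBB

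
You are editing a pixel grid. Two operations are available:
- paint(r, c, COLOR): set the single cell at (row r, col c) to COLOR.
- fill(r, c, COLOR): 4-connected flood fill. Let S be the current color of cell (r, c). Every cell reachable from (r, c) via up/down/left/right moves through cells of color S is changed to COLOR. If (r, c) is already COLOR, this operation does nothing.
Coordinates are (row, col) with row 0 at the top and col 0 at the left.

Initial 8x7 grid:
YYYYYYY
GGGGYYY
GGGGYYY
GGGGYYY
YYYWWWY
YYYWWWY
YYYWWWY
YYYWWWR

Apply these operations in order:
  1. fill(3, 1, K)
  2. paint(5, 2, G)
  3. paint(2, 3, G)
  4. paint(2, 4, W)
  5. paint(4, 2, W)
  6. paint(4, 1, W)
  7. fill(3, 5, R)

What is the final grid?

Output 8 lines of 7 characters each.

Answer: RRRRRRR
KKKKRRR
KKKGWRR
KKKKRRR
YWWWWWR
YYGWWWR
YYYWWWR
YYYWWWR

Derivation:
After op 1 fill(3,1,K) [12 cells changed]:
YYYYYYY
KKKKYYY
KKKKYYY
KKKKYYY
YYYWWWY
YYYWWWY
YYYWWWY
YYYWWWR
After op 2 paint(5,2,G):
YYYYYYY
KKKKYYY
KKKKYYY
KKKKYYY
YYYWWWY
YYGWWWY
YYYWWWY
YYYWWWR
After op 3 paint(2,3,G):
YYYYYYY
KKKKYYY
KKKGYYY
KKKKYYY
YYYWWWY
YYGWWWY
YYYWWWY
YYYWWWR
After op 4 paint(2,4,W):
YYYYYYY
KKKKYYY
KKKGWYY
KKKKYYY
YYYWWWY
YYGWWWY
YYYWWWY
YYYWWWR
After op 5 paint(4,2,W):
YYYYYYY
KKKKYYY
KKKGWYY
KKKKYYY
YYWWWWY
YYGWWWY
YYYWWWY
YYYWWWR
After op 6 paint(4,1,W):
YYYYYYY
KKKKYYY
KKKGWYY
KKKKYYY
YWWWWWY
YYGWWWY
YYYWWWY
YYYWWWR
After op 7 fill(3,5,R) [18 cells changed]:
RRRRRRR
KKKKRRR
KKKGWRR
KKKKRRR
YWWWWWR
YYGWWWR
YYYWWWR
YYYWWWR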